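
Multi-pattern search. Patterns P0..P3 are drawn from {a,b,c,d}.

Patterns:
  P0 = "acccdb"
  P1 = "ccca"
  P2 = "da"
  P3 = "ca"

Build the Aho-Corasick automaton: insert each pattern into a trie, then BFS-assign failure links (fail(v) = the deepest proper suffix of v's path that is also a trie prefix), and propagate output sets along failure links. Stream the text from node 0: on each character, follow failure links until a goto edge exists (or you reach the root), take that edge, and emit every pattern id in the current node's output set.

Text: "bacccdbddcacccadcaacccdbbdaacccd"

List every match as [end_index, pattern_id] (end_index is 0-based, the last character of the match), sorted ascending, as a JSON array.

Build:
Trie (insert patterns):
  0='ε' goto a→1 c→7 d→11
  1='a' goto c→2
  2='ac' goto c→3
  3='acc' goto c→4
  4='accc' goto d→5
  5='acccd' goto b→6
  6='acccdb' goto ·  ←P0
  7='c' goto a→13 c→8
  8='cc' goto c→9
  9='ccc' goto a→10
  10='ccca' goto ·  ←P1
  11='d' goto a→12
  12='da' goto ·  ←P2
  13='ca' goto ·  ←P3

BFS fail/out derivation:
  fail(1) 'a': from fail(0)=0 chase 'a': 0 ⇒ 0;  out=∅∪out(0)=∅
  fail(7) 'c': from fail(0)=0 chase 'c': 0 ⇒ 0;  out=∅∪out(0)=∅
  fail(11) 'd': from fail(0)=0 chase 'd': 0 ⇒ 0;  out=∅∪out(0)=∅
  fail(2) 'ac': from fail(1)=0 chase 'c': 0 ⇒ 7;  out=∅∪out(7)=∅
  fail(8) 'cc': from fail(7)=0 chase 'c': 0 ⇒ 7;  out=∅∪out(7)=∅
  fail(12) 'da': from fail(11)=0 chase 'a': 0 ⇒ 1;  out={2}∪out(1)={2}
  fail(13) 'ca': from fail(7)=0 chase 'a': 0 ⇒ 1;  out={3}∪out(1)={3}
  fail(3) 'acc': from fail(2)=7 chase 'c': 7 ⇒ 8;  out=∅∪out(8)=∅
  fail(9) 'ccc': from fail(8)=7 chase 'c': 7 ⇒ 8;  out=∅∪out(8)=∅
  fail(4) 'accc': from fail(3)=8 chase 'c': 8 ⇒ 9;  out=∅∪out(9)=∅
  fail(10) 'ccca': from fail(9)=8 chase 'a': 8→7 ⇒ 13;  out={1}∪out(13)={1,3}
  fail(5) 'acccd': from fail(4)=9 chase 'd': 9→8→7→0 ⇒ 11;  out=∅∪out(11)=∅
  fail(6) 'acccdb': from fail(5)=11 chase 'b': 11→0 ⇒ 0;  out={0}∪out(0)={0}

Scan:
[0] read 'b'  n0⇒n0
[1] read 'a'  n0⇒n1
[2] read 'c'  n1⇒n2
[3] read 'c'  n2⇒n3
[4] read 'c'  n3⇒n4
[5] read 'd'  n4⇒n5
[6] read 'b'  n5⇒n6  emit P0@[1:6]
[7] read 'd'  n6⇒n11 (fail-walked)
[8] read 'd'  n11⇒n11 (fail-walked)
[9] read 'c'  n11⇒n7 (fail-walked)
[10] read 'a'  n7⇒n13  emit P3@[9:10]
[11] read 'c'  n13⇒n2 (fail-walked)
[12] read 'c'  n2⇒n3
[13] read 'c'  n3⇒n4
[14] read 'a'  n4⇒n10 (fail-walked)  emit P1@[11:14],P3@[13:14]
[15] read 'd'  n10⇒n11 (fail-walked)
[16] read 'c'  n11⇒n7 (fail-walked)
[17] read 'a'  n7⇒n13  emit P3@[16:17]
[18] read 'a'  n13⇒n1 (fail-walked)
[19] read 'c'  n1⇒n2
[20] read 'c'  n2⇒n3
[21] read 'c'  n3⇒n4
[22] read 'd'  n4⇒n5
[23] read 'b'  n5⇒n6  emit P0@[18:23]
[24] read 'b'  n6⇒n0 (fail-walked)
[25] read 'd'  n0⇒n11
[26] read 'a'  n11⇒n12  emit P2@[25:26]
[27] read 'a'  n12⇒n1 (fail-walked)
[28] read 'c'  n1⇒n2
[29] read 'c'  n2⇒n3
[30] read 'c'  n3⇒n4
[31] read 'd'  n4⇒n5

Result: [[6,0],[10,3],[14,1],[14,3],[17,3],[23,0],[26,2]]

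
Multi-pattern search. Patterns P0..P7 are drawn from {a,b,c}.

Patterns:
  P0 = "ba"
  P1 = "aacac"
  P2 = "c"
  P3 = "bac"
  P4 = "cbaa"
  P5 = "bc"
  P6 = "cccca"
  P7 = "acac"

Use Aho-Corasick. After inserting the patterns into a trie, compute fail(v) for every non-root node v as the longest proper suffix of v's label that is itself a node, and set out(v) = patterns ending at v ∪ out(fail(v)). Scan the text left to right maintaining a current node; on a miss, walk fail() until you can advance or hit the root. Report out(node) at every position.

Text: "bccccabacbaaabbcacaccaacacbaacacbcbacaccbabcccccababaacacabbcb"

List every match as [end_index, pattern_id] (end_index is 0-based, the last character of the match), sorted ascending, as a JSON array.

Construct AC machine:
Trie nodes:
  n0 'ε': a→3 b→1 c→8
  n1 'b': a→2 c→13
  n2 'ba': c→9  ←P0
  n3 'a': a→4 c→18
  n4 'aa': c→5
  n5 'aac': a→6
  n6 'aaca': c→7
  n7 'aacac': ·  ←P1
  n8 'c': b→10 c→14  ←P2
  n9 'bac': ·  ←P3
  n10 'cb': a→11
  n11 'cba': a→12
  n12 'cbaa': ·  ←P4
  n13 'bc': ·  ←P5
  n14 'cc': c→15
  n15 'ccc': c→16
  n16 'cccc': a→17
  n17 'cccca': ·  ←P6
  n18 'ac': a→19
  n19 'aca': c→20
  n20 'acac': ·  ←P7

BFS fail/out derivation:
  fail(1) 'b': from fail(0)=0 chase 'b': 0 ⇒ 0;  out=∅∪out(0)=∅
  fail(3) 'a': from fail(0)=0 chase 'a': 0 ⇒ 0;  out=∅∪out(0)=∅
  fail(8) 'c': from fail(0)=0 chase 'c': 0 ⇒ 0;  out={2}∪out(0)={2}
  fail(2) 'ba': from fail(1)=0 chase 'a': 0 ⇒ 3;  out={0}∪out(3)={0}
  fail(4) 'aa': from fail(3)=0 chase 'a': 0 ⇒ 3;  out=∅∪out(3)=∅
  fail(10) 'cb': from fail(8)=0 chase 'b': 0 ⇒ 1;  out=∅∪out(1)=∅
  fail(13) 'bc': from fail(1)=0 chase 'c': 0 ⇒ 8;  out={5}∪out(8)={2,5}
  fail(14) 'cc': from fail(8)=0 chase 'c': 0 ⇒ 8;  out=∅∪out(8)={2}
  fail(18) 'ac': from fail(3)=0 chase 'c': 0 ⇒ 8;  out=∅∪out(8)={2}
  fail(5) 'aac': from fail(4)=3 chase 'c': 3 ⇒ 18;  out=∅∪out(18)={2}
  fail(9) 'bac': from fail(2)=3 chase 'c': 3 ⇒ 18;  out={3}∪out(18)={2,3}
  fail(11) 'cba': from fail(10)=1 chase 'a': 1 ⇒ 2;  out=∅∪out(2)={0}
  fail(15) 'ccc': from fail(14)=8 chase 'c': 8 ⇒ 14;  out=∅∪out(14)={2}
  fail(19) 'aca': from fail(18)=8 chase 'a': 8→0 ⇒ 3;  out=∅∪out(3)=∅
  fail(6) 'aaca': from fail(5)=18 chase 'a': 18 ⇒ 19;  out=∅∪out(19)=∅
  fail(12) 'cbaa': from fail(11)=2 chase 'a': 2→3 ⇒ 4;  out={4}∪out(4)={4}
  fail(16) 'cccc': from fail(15)=14 chase 'c': 14 ⇒ 15;  out=∅∪out(15)={2}
  fail(20) 'acac': from fail(19)=3 chase 'c': 3 ⇒ 18;  out={7}∪out(18)={2,7}
  fail(7) 'aacac': from fail(6)=19 chase 'c': 19 ⇒ 20;  out={1}∪out(20)={1,2,7}
  fail(17) 'cccca': from fail(16)=15 chase 'a': 15→14→8→0 ⇒ 3;  out={6}∪out(3)={6}

Run:
pos 0 'b': at 1
pos 1 'c': at 13  → match P2@[1:1],P5@[0:1]
pos 2 'c': at 14 ·f  → match P2@[2:2]
pos 3 'c': at 15  → match P2@[3:3]
pos 4 'c': at 16  → match P2@[4:4]
pos 5 'a': at 17  → match P6@[1:5]
pos 6 'b': at 1 ·f
pos 7 'a': at 2  → match P0@[6:7]
pos 8 'c': at 9  → match P2@[8:8],P3@[6:8]
pos 9 'b': at 10 ·f
pos 10 'a': at 11  → match P0@[9:10]
pos 11 'a': at 12  → match P4@[8:11]
pos 12 'a': at 4 ·f
pos 13 'b': at 1 ·f
pos 14 'b': at 1 ·f
pos 15 'c': at 13  → match P2@[15:15],P5@[14:15]
pos 16 'a': at 3 ·f
pos 17 'c': at 18  → match P2@[17:17]
pos 18 'a': at 19
pos 19 'c': at 20  → match P2@[19:19],P7@[16:19]
pos 20 'c': at 14 ·f  → match P2@[20:20]
pos 21 'a': at 3 ·f
pos 22 'a': at 4
pos 23 'c': at 5  → match P2@[23:23]
pos 24 'a': at 6
pos 25 'c': at 7  → match P1@[21:25],P2@[25:25],P7@[22:25]
pos 26 'b': at 10 ·f
pos 27 'a': at 11  → match P0@[26:27]
pos 28 'a': at 12  → match P4@[25:28]
pos 29 'c': at 5 ·f  → match P2@[29:29]
pos 30 'a': at 6
pos 31 'c': at 7  → match P1@[27:31],P2@[31:31],P7@[28:31]
pos 32 'b': at 10 ·f
pos 33 'c': at 13 ·f  → match P2@[33:33],P5@[32:33]
pos 34 'b': at 10 ·f
pos 35 'a': at 11  → match P0@[34:35]
pos 36 'c': at 9 ·f  → match P2@[36:36],P3@[34:36]
pos 37 'a': at 19 ·f
pos 38 'c': at 20  → match P2@[38:38],P7@[35:38]
pos 39 'c': at 14 ·f  → match P2@[39:39]
pos 40 'b': at 10 ·f
pos 41 'a': at 11  → match P0@[40:41]
pos 42 'b': at 1 ·f
pos 43 'c': at 13  → match P2@[43:43],P5@[42:43]
pos 44 'c': at 14 ·f  → match P2@[44:44]
pos 45 'c': at 15  → match P2@[45:45]
pos 46 'c': at 16  → match P2@[46:46]
pos 47 'c': at 16 ·f  → match P2@[47:47]
pos 48 'a': at 17  → match P6@[44:48]
pos 49 'b': at 1 ·f
pos 50 'a': at 2  → match P0@[49:50]
pos 51 'b': at 1 ·f
pos 52 'a': at 2  → match P0@[51:52]
pos 53 'a': at 4 ·f
pos 54 'c': at 5  → match P2@[54:54]
pos 55 'a': at 6
pos 56 'c': at 7  → match P1@[52:56],P2@[56:56],P7@[53:56]
pos 57 'a': at 19 ·f
pos 58 'b': at 1 ·f
pos 59 'b': at 1 ·f
pos 60 'c': at 13  → match P2@[60:60],P5@[59:60]
pos 61 'b': at 10 ·f

Result: [[1,2],[1,5],[2,2],[3,2],[4,2],[5,6],[7,0],[8,2],[8,3],[10,0],[11,4],[15,2],[15,5],[17,2],[19,2],[19,7],[20,2],[23,2],[25,1],[25,2],[25,7],[27,0],[28,4],[29,2],[31,1],[31,2],[31,7],[33,2],[33,5],[35,0],[36,2],[36,3],[38,2],[38,7],[39,2],[41,0],[43,2],[43,5],[44,2],[45,2],[46,2],[47,2],[48,6],[50,0],[52,0],[54,2],[56,1],[56,2],[56,7],[60,2],[60,5]]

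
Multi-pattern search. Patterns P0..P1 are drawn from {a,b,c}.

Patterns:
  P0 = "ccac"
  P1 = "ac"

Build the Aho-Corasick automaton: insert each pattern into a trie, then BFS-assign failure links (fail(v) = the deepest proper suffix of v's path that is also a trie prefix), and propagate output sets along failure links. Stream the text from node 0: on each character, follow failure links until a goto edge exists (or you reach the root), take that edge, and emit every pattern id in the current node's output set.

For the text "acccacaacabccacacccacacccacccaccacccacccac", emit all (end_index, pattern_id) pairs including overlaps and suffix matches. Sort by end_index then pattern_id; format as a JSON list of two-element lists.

Construct AC machine:
Trie (insert patterns):
  0='ε' goto a→5 c→1
  1='c' goto c→2
  2='cc' goto a→3
  3='cca' goto c→4
  4='ccac' goto ·  [P0 ends]
  5='a' goto c→6
  6='ac' goto ·  [P1 ends]

Failure links (BFS by depth):
  n1('c'): parent n0 fail=0; on 'c' 0 → fail=0;  out ∅∪∅=∅
  n5('a'): parent n0 fail=0; on 'a' 0 → fail=0;  out ∅∪∅=∅
  n2('cc'): parent n1 fail=0; on 'c' 0 → fail=1;  out ∅∪∅=∅
  n6('ac'): parent n5 fail=0; on 'c' 0 → fail=1;  out {1}∪∅={1}
  n3('cca'): parent n2 fail=1; on 'a' 1→0 → fail=5;  out ∅∪∅=∅
  n4('ccac'): parent n3 fail=5; on 'c' 5 → fail=6;  out {0}∪{1}={0,1}

Run:
pos 0 'a': at 5
pos 1 'c': at 6  emit P1@[0:1]
pos 2 'c': at 2 (via fail)
pos 3 'c': at 2 (via fail)
pos 4 'a': at 3
pos 5 'c': at 4  emit P0@[2:5],P1@[4:5]
pos 6 'a': at 5 (via fail)
pos 7 'a': at 5 (via fail)
pos 8 'c': at 6  emit P1@[7:8]
pos 9 'a': at 5 (via fail)
pos 10 'b': at 0 (via fail)
pos 11 'c': at 1
pos 12 'c': at 2
pos 13 'a': at 3
pos 14 'c': at 4  emit P0@[11:14],P1@[13:14]
pos 15 'a': at 5 (via fail)
pos 16 'c': at 6  emit P1@[15:16]
pos 17 'c': at 2 (via fail)
pos 18 'c': at 2 (via fail)
pos 19 'a': at 3
pos 20 'c': at 4  emit P0@[17:20],P1@[19:20]
pos 21 'a': at 5 (via fail)
pos 22 'c': at 6  emit P1@[21:22]
pos 23 'c': at 2 (via fail)
pos 24 'c': at 2 (via fail)
pos 25 'a': at 3
pos 26 'c': at 4  emit P0@[23:26],P1@[25:26]
pos 27 'c': at 2 (via fail)
pos 28 'c': at 2 (via fail)
pos 29 'a': at 3
pos 30 'c': at 4  emit P0@[27:30],P1@[29:30]
pos 31 'c': at 2 (via fail)
pos 32 'a': at 3
pos 33 'c': at 4  emit P0@[30:33],P1@[32:33]
pos 34 'c': at 2 (via fail)
pos 35 'c': at 2 (via fail)
pos 36 'a': at 3
pos 37 'c': at 4  emit P0@[34:37],P1@[36:37]
pos 38 'c': at 2 (via fail)
pos 39 'c': at 2 (via fail)
pos 40 'a': at 3
pos 41 'c': at 4  emit P0@[38:41],P1@[40:41]

Matches: [[1,1],[5,0],[5,1],[8,1],[14,0],[14,1],[16,1],[20,0],[20,1],[22,1],[26,0],[26,1],[30,0],[30,1],[33,0],[33,1],[37,0],[37,1],[41,0],[41,1]]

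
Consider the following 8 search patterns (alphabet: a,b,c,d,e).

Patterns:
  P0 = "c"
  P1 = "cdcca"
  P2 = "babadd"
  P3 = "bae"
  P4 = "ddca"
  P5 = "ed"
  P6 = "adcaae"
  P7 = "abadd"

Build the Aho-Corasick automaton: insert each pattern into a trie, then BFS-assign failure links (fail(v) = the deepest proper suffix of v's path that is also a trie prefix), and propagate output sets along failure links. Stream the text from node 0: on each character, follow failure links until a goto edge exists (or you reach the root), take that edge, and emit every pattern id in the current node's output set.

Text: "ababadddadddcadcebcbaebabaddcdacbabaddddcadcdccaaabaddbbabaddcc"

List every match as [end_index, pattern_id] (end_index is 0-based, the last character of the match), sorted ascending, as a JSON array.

Construct AC machine:
Trie nodes:
  0='ε' goto a→19 b→6 c→1 d→13 e→17
  1='c' goto d→2  [P0 ends]
  2='cd' goto c→3
  3='cdc' goto c→4
  4='cdcc' goto a→5
  5='cdcca' goto ·  [P1 ends]
  6='b' goto a→7
  7='ba' goto b→8 e→12
  8='bab' goto a→9
  9='baba' goto d→10
  10='babad' goto d→11
  11='babadd' goto ·  [P2 ends]
  12='bae' goto ·  [P3 ends]
  13='d' goto d→14
  14='dd' goto c→15
  15='ddc' goto a→16
  16='ddca' goto ·  [P4 ends]
  17='e' goto d→18
  18='ed' goto ·  [P5 ends]
  19='a' goto b→25 d→20
  20='ad' goto c→21
  21='adc' goto a→22
  22='adca' goto a→23
  23='adcaa' goto e→24
  24='adcaae' goto ·  [P6 ends]
  25='ab' goto a→26
  26='aba' goto d→27
  27='abad' goto d→28
  28='abadd' goto ·  [P7 ends]

BFS fail/out derivation:
  fail(1) 'c': from fail(0)=0 chase 'c': 0 ⇒ 0;  out={0}∪out(0)={0}
  fail(6) 'b': from fail(0)=0 chase 'b': 0 ⇒ 0;  out=∅∪out(0)=∅
  fail(13) 'd': from fail(0)=0 chase 'd': 0 ⇒ 0;  out=∅∪out(0)=∅
  fail(17) 'e': from fail(0)=0 chase 'e': 0 ⇒ 0;  out=∅∪out(0)=∅
  fail(19) 'a': from fail(0)=0 chase 'a': 0 ⇒ 0;  out=∅∪out(0)=∅
  fail(2) 'cd': from fail(1)=0 chase 'd': 0 ⇒ 13;  out=∅∪out(13)=∅
  fail(7) 'ba': from fail(6)=0 chase 'a': 0 ⇒ 19;  out=∅∪out(19)=∅
  fail(14) 'dd': from fail(13)=0 chase 'd': 0 ⇒ 13;  out=∅∪out(13)=∅
  fail(18) 'ed': from fail(17)=0 chase 'd': 0 ⇒ 13;  out={5}∪out(13)={5}
  fail(20) 'ad': from fail(19)=0 chase 'd': 0 ⇒ 13;  out=∅∪out(13)=∅
  fail(25) 'ab': from fail(19)=0 chase 'b': 0 ⇒ 6;  out=∅∪out(6)=∅
  fail(3) 'cdc': from fail(2)=13 chase 'c': 13→0 ⇒ 1;  out=∅∪out(1)={0}
  fail(8) 'bab': from fail(7)=19 chase 'b': 19 ⇒ 25;  out=∅∪out(25)=∅
  fail(12) 'bae': from fail(7)=19 chase 'e': 19→0 ⇒ 17;  out={3}∪out(17)={3}
  fail(15) 'ddc': from fail(14)=13 chase 'c': 13→0 ⇒ 1;  out=∅∪out(1)={0}
  fail(21) 'adc': from fail(20)=13 chase 'c': 13→0 ⇒ 1;  out=∅∪out(1)={0}
  fail(26) 'aba': from fail(25)=6 chase 'a': 6 ⇒ 7;  out=∅∪out(7)=∅
  fail(4) 'cdcc': from fail(3)=1 chase 'c': 1→0 ⇒ 1;  out=∅∪out(1)={0}
  fail(9) 'baba': from fail(8)=25 chase 'a': 25 ⇒ 26;  out=∅∪out(26)=∅
  fail(16) 'ddca': from fail(15)=1 chase 'a': 1→0 ⇒ 19;  out={4}∪out(19)={4}
  fail(22) 'adca': from fail(21)=1 chase 'a': 1→0 ⇒ 19;  out=∅∪out(19)=∅
  fail(27) 'abad': from fail(26)=7 chase 'd': 7→19 ⇒ 20;  out=∅∪out(20)=∅
  fail(5) 'cdcca': from fail(4)=1 chase 'a': 1→0 ⇒ 19;  out={1}∪out(19)={1}
  fail(10) 'babad': from fail(9)=26 chase 'd': 26 ⇒ 27;  out=∅∪out(27)=∅
  fail(23) 'adcaa': from fail(22)=19 chase 'a': 19→0 ⇒ 19;  out=∅∪out(19)=∅
  fail(28) 'abadd': from fail(27)=20 chase 'd': 20→13 ⇒ 14;  out={7}∪out(14)={7}
  fail(11) 'babadd': from fail(10)=27 chase 'd': 27 ⇒ 28;  out={2}∪out(28)={2,7}
  fail(24) 'adcaae': from fail(23)=19 chase 'e': 19→0 ⇒ 17;  out={6}∪out(17)={6}

Scan:
i=0 'a': node 0→19
i=1 'b': node 19→25
i=2 'a': node 25→26
i=3 'b': node 26→8 (fail-walked)
i=4 'a': node 8→9
i=5 'd': node 9→10
i=6 'd': node 10→11  ** P2@[1:6],P7@[2:6]
i=7 'd': node 11→14 (fail-walked)
i=8 'a': node 14→19 (fail-walked)
i=9 'd': node 19→20
i=10 'd': node 20→14 (fail-walked)
i=11 'd': node 14→14 (fail-walked)
i=12 'c': node 14→15  ** P0@[12:12]
i=13 'a': node 15→16  ** P4@[10:13]
i=14 'd': node 16→20 (fail-walked)
i=15 'c': node 20→21  ** P0@[15:15]
i=16 'e': node 21→17 (fail-walked)
i=17 'b': node 17→6 (fail-walked)
i=18 'c': node 6→1 (fail-walked)  ** P0@[18:18]
i=19 'b': node 1→6 (fail-walked)
i=20 'a': node 6→7
i=21 'e': node 7→12  ** P3@[19:21]
i=22 'b': node 12→6 (fail-walked)
i=23 'a': node 6→7
i=24 'b': node 7→8
i=25 'a': node 8→9
i=26 'd': node 9→10
i=27 'd': node 10→11  ** P2@[22:27],P7@[23:27]
i=28 'c': node 11→15 (fail-walked)  ** P0@[28:28]
i=29 'd': node 15→2 (fail-walked)
i=30 'a': node 2→19 (fail-walked)
i=31 'c': node 19→1 (fail-walked)  ** P0@[31:31]
i=32 'b': node 1→6 (fail-walked)
i=33 'a': node 6→7
i=34 'b': node 7→8
i=35 'a': node 8→9
i=36 'd': node 9→10
i=37 'd': node 10→11  ** P2@[32:37],P7@[33:37]
i=38 'd': node 11→14 (fail-walked)
i=39 'd': node 14→14 (fail-walked)
i=40 'c': node 14→15  ** P0@[40:40]
i=41 'a': node 15→16  ** P4@[38:41]
i=42 'd': node 16→20 (fail-walked)
i=43 'c': node 20→21  ** P0@[43:43]
i=44 'd': node 21→2 (fail-walked)
i=45 'c': node 2→3  ** P0@[45:45]
i=46 'c': node 3→4  ** P0@[46:46]
i=47 'a': node 4→5  ** P1@[43:47]
i=48 'a': node 5→19 (fail-walked)
i=49 'a': node 19→19 (fail-walked)
i=50 'b': node 19→25
i=51 'a': node 25→26
i=52 'd': node 26→27
i=53 'd': node 27→28  ** P7@[49:53]
i=54 'b': node 28→6 (fail-walked)
i=55 'b': node 6→6 (fail-walked)
i=56 'a': node 6→7
i=57 'b': node 7→8
i=58 'a': node 8→9
i=59 'd': node 9→10
i=60 'd': node 10→11  ** P2@[55:60],P7@[56:60]
i=61 'c': node 11→15 (fail-walked)  ** P0@[61:61]
i=62 'c': node 15→1 (fail-walked)  ** P0@[62:62]

Matches: [[6,2],[6,7],[12,0],[13,4],[15,0],[18,0],[21,3],[27,2],[27,7],[28,0],[31,0],[37,2],[37,7],[40,0],[41,4],[43,0],[45,0],[46,0],[47,1],[53,7],[60,2],[60,7],[61,0],[62,0]]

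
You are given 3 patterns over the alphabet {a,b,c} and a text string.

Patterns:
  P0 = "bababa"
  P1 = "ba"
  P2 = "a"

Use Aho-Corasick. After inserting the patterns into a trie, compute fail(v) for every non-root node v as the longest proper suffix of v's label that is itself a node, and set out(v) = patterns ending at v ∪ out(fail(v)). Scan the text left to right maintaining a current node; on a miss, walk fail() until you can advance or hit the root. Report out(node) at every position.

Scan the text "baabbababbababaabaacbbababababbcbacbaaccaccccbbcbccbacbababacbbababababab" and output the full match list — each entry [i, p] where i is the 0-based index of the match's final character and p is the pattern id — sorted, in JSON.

Construct AC machine:
Trie (insert patterns):
  0='ε' goto a→7 b→1
  1='b' goto a→2
  2='ba' goto b→3  [P1 ends]
  3='bab' goto a→4
  4='baba' goto b→5
  5='babab' goto a→6
  6='bababa' goto ·  [P0 ends]
  7='a' goto ·  [P2 ends]

BFS fail/out derivation:
  n1('b'): parent n0 fail=0; on 'b' 0 → fail=0;  out ∅∪∅=∅
  n7('a'): parent n0 fail=0; on 'a' 0 → fail=0;  out {2}∪∅={2}
  n2('ba'): parent n1 fail=0; on 'a' 0 → fail=7;  out {1}∪{2}={1,2}
  n3('bab'): parent n2 fail=7; on 'b' 7→0 → fail=1;  out ∅∪∅=∅
  n4('baba'): parent n3 fail=1; on 'a' 1 → fail=2;  out ∅∪{1,2}={1,2}
  n5('babab'): parent n4 fail=2; on 'b' 2 → fail=3;  out ∅∪∅=∅
  n6('bababa'): parent n5 fail=3; on 'a' 3 → fail=4;  out {0}∪{1,2}={0,1,2}

Run:
i=0 'b': node 0→1
i=1 'a': node 1→2  → match P1@[0:1],P2@[1:1]
i=2 'a': node 2→7 ·f  → match P2@[2:2]
i=3 'b': node 7→1 ·f
i=4 'b': node 1→1 ·f
i=5 'a': node 1→2  → match P1@[4:5],P2@[5:5]
i=6 'b': node 2→3
i=7 'a': node 3→4  → match P1@[6:7],P2@[7:7]
i=8 'b': node 4→5
i=9 'b': node 5→1 ·f
i=10 'a': node 1→2  → match P1@[9:10],P2@[10:10]
i=11 'b': node 2→3
i=12 'a': node 3→4  → match P1@[11:12],P2@[12:12]
i=13 'b': node 4→5
i=14 'a': node 5→6  → match P0@[9:14],P1@[13:14],P2@[14:14]
i=15 'a': node 6→7 ·f  → match P2@[15:15]
i=16 'b': node 7→1 ·f
i=17 'a': node 1→2  → match P1@[16:17],P2@[17:17]
i=18 'a': node 2→7 ·f  → match P2@[18:18]
i=19 'c': node 7→0 ·f
i=20 'b': node 0→1
i=21 'b': node 1→1 ·f
i=22 'a': node 1→2  → match P1@[21:22],P2@[22:22]
i=23 'b': node 2→3
i=24 'a': node 3→4  → match P1@[23:24],P2@[24:24]
i=25 'b': node 4→5
i=26 'a': node 5→6  → match P0@[21:26],P1@[25:26],P2@[26:26]
i=27 'b': node 6→5 ·f
i=28 'a': node 5→6  → match P0@[23:28],P1@[27:28],P2@[28:28]
i=29 'b': node 6→5 ·f
i=30 'b': node 5→1 ·f
i=31 'c': node 1→0 ·f
i=32 'b': node 0→1
i=33 'a': node 1→2  → match P1@[32:33],P2@[33:33]
i=34 'c': node 2→0 ·f
i=35 'b': node 0→1
i=36 'a': node 1→2  → match P1@[35:36],P2@[36:36]
i=37 'a': node 2→7 ·f  → match P2@[37:37]
i=38 'c': node 7→0 ·f
i=39 'c': node 0→0
i=40 'a': node 0→7  → match P2@[40:40]
i=41 'c': node 7→0 ·f
i=42 'c': node 0→0
i=43 'c': node 0→0
i=44 'c': node 0→0
i=45 'b': node 0→1
i=46 'b': node 1→1 ·f
i=47 'c': node 1→0 ·f
i=48 'b': node 0→1
i=49 'c': node 1→0 ·f
i=50 'c': node 0→0
i=51 'b': node 0→1
i=52 'a': node 1→2  → match P1@[51:52],P2@[52:52]
i=53 'c': node 2→0 ·f
i=54 'b': node 0→1
i=55 'a': node 1→2  → match P1@[54:55],P2@[55:55]
i=56 'b': node 2→3
i=57 'a': node 3→4  → match P1@[56:57],P2@[57:57]
i=58 'b': node 4→5
i=59 'a': node 5→6  → match P0@[54:59],P1@[58:59],P2@[59:59]
i=60 'c': node 6→0 ·f
i=61 'b': node 0→1
i=62 'b': node 1→1 ·f
i=63 'a': node 1→2  → match P1@[62:63],P2@[63:63]
i=64 'b': node 2→3
i=65 'a': node 3→4  → match P1@[64:65],P2@[65:65]
i=66 'b': node 4→5
i=67 'a': node 5→6  → match P0@[62:67],P1@[66:67],P2@[67:67]
i=68 'b': node 6→5 ·f
i=69 'a': node 5→6  → match P0@[64:69],P1@[68:69],P2@[69:69]
i=70 'b': node 6→5 ·f
i=71 'a': node 5→6  → match P0@[66:71],P1@[70:71],P2@[71:71]
i=72 'b': node 6→5 ·f

Matches: [[1,1],[1,2],[2,2],[5,1],[5,2],[7,1],[7,2],[10,1],[10,2],[12,1],[12,2],[14,0],[14,1],[14,2],[15,2],[17,1],[17,2],[18,2],[22,1],[22,2],[24,1],[24,2],[26,0],[26,1],[26,2],[28,0],[28,1],[28,2],[33,1],[33,2],[36,1],[36,2],[37,2],[40,2],[52,1],[52,2],[55,1],[55,2],[57,1],[57,2],[59,0],[59,1],[59,2],[63,1],[63,2],[65,1],[65,2],[67,0],[67,1],[67,2],[69,0],[69,1],[69,2],[71,0],[71,1],[71,2]]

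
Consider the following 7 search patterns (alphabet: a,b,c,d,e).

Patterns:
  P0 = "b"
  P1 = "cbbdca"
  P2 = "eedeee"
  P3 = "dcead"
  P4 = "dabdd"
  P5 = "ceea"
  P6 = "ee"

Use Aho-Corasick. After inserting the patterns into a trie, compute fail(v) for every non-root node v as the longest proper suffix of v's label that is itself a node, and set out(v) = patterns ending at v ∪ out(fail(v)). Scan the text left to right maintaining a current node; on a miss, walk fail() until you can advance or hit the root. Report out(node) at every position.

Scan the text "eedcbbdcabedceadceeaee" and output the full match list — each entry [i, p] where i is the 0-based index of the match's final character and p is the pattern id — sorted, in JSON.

Build:
Trie nodes:
  n0 'ε': b→1 c→2 d→14 e→8
  n1 'b': ·  ←P0
  n2 'c': b→3 e→23
  n3 'cb': b→4
  n4 'cbb': d→5
  n5 'cbbd': c→6
  n6 'cbbdc': a→7
  n7 'cbbdca': ·  ←P1
  n8 'e': e→9
  n9 'ee': d→10  ←P6
  n10 'eed': e→11
  n11 'eede': e→12
  n12 'eedee': e→13
  n13 'eedeee': ·  ←P2
  n14 'd': a→19 c→15
  n15 'dc': e→16
  n16 'dce': a→17
  n17 'dcea': d→18
  n18 'dcead': ·  ←P3
  n19 'da': b→20
  n20 'dab': d→21
  n21 'dabd': d→22
  n22 'dabdd': ·  ←P4
  n23 'ce': e→24
  n24 'cee': a→25
  n25 'ceea': ·  ←P5

Failure links (BFS by depth):
  fail(1) 'b': from fail(0)=0 chase 'b': 0 ⇒ 0;  out={0}∪out(0)={0}
  fail(2) 'c': from fail(0)=0 chase 'c': 0 ⇒ 0;  out=∅∪out(0)=∅
  fail(8) 'e': from fail(0)=0 chase 'e': 0 ⇒ 0;  out=∅∪out(0)=∅
  fail(14) 'd': from fail(0)=0 chase 'd': 0 ⇒ 0;  out=∅∪out(0)=∅
  fail(3) 'cb': from fail(2)=0 chase 'b': 0 ⇒ 1;  out=∅∪out(1)={0}
  fail(9) 'ee': from fail(8)=0 chase 'e': 0 ⇒ 8;  out={6}∪out(8)={6}
  fail(15) 'dc': from fail(14)=0 chase 'c': 0 ⇒ 2;  out=∅∪out(2)=∅
  fail(19) 'da': from fail(14)=0 chase 'a': 0 ⇒ 0;  out=∅∪out(0)=∅
  fail(23) 'ce': from fail(2)=0 chase 'e': 0 ⇒ 8;  out=∅∪out(8)=∅
  fail(4) 'cbb': from fail(3)=1 chase 'b': 1→0 ⇒ 1;  out=∅∪out(1)={0}
  fail(10) 'eed': from fail(9)=8 chase 'd': 8→0 ⇒ 14;  out=∅∪out(14)=∅
  fail(16) 'dce': from fail(15)=2 chase 'e': 2 ⇒ 23;  out=∅∪out(23)=∅
  fail(20) 'dab': from fail(19)=0 chase 'b': 0 ⇒ 1;  out=∅∪out(1)={0}
  fail(24) 'cee': from fail(23)=8 chase 'e': 8 ⇒ 9;  out=∅∪out(9)={6}
  fail(5) 'cbbd': from fail(4)=1 chase 'd': 1→0 ⇒ 14;  out=∅∪out(14)=∅
  fail(11) 'eede': from fail(10)=14 chase 'e': 14→0 ⇒ 8;  out=∅∪out(8)=∅
  fail(17) 'dcea': from fail(16)=23 chase 'a': 23→8→0 ⇒ 0;  out=∅∪out(0)=∅
  fail(21) 'dabd': from fail(20)=1 chase 'd': 1→0 ⇒ 14;  out=∅∪out(14)=∅
  fail(25) 'ceea': from fail(24)=9 chase 'a': 9→8→0 ⇒ 0;  out={5}∪out(0)={5}
  fail(6) 'cbbdc': from fail(5)=14 chase 'c': 14 ⇒ 15;  out=∅∪out(15)=∅
  fail(12) 'eedee': from fail(11)=8 chase 'e': 8 ⇒ 9;  out=∅∪out(9)={6}
  fail(18) 'dcead': from fail(17)=0 chase 'd': 0 ⇒ 14;  out={3}∪out(14)={3}
  fail(22) 'dabdd': from fail(21)=14 chase 'd': 14→0 ⇒ 14;  out={4}∪out(14)={4}
  fail(7) 'cbbdca': from fail(6)=15 chase 'a': 15→2→0 ⇒ 0;  out={1}∪out(0)={1}
  fail(13) 'eedeee': from fail(12)=9 chase 'e': 9→8 ⇒ 9;  out={2}∪out(9)={2,6}

Scan:
i=0 'e': node 0→8
i=1 'e': node 8→9  ** P6@[0:1]
i=2 'd': node 9→10
i=3 'c': node 10→15 (via fail)
i=4 'b': node 15→3 (via fail)  ** P0@[4:4]
i=5 'b': node 3→4  ** P0@[5:5]
i=6 'd': node 4→5
i=7 'c': node 5→6
i=8 'a': node 6→7  ** P1@[3:8]
i=9 'b': node 7→1 (via fail)  ** P0@[9:9]
i=10 'e': node 1→8 (via fail)
i=11 'd': node 8→14 (via fail)
i=12 'c': node 14→15
i=13 'e': node 15→16
i=14 'a': node 16→17
i=15 'd': node 17→18  ** P3@[11:15]
i=16 'c': node 18→15 (via fail)
i=17 'e': node 15→16
i=18 'e': node 16→24 (via fail)  ** P6@[17:18]
i=19 'a': node 24→25  ** P5@[16:19]
i=20 'e': node 25→8 (via fail)
i=21 'e': node 8→9  ** P6@[20:21]

All matches (sorted): [[1,6],[4,0],[5,0],[8,1],[9,0],[15,3],[18,6],[19,5],[21,6]]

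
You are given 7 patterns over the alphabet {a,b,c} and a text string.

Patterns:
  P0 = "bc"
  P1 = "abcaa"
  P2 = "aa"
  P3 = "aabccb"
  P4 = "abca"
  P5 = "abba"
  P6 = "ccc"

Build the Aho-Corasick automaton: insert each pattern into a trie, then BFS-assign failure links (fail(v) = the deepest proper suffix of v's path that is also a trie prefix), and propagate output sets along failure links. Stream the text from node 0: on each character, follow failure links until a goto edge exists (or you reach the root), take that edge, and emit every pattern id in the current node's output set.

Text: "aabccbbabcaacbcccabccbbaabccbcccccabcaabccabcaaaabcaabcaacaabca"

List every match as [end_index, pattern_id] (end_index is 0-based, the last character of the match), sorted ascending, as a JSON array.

Build automaton:
Trie nodes:
  0='ε' goto a→3 b→1 c→15
  1='b' goto c→2
  2='bc' goto ·  ←P0
  3='a' goto a→8 b→4
  4='ab' goto b→13 c→5
  5='abc' goto a→6
  6='abca' goto a→7  ←P4
  7='abcaa' goto ·  ←P1
  8='aa' goto b→9  ←P2
  9='aab' goto c→10
  10='aabc' goto c→11
  11='aabcc' goto b→12
  12='aabccb' goto ·  ←P3
  13='abb' goto a→14
  14='abba' goto ·  ←P5
  15='c' goto c→16
  16='cc' goto c→17
  17='ccc' goto ·  ←P6

BFS fail/out derivation:
  fail(1) 'b': from fail(0)=0 chase 'b': 0 ⇒ 0;  out=∅∪out(0)=∅
  fail(3) 'a': from fail(0)=0 chase 'a': 0 ⇒ 0;  out=∅∪out(0)=∅
  fail(15) 'c': from fail(0)=0 chase 'c': 0 ⇒ 0;  out=∅∪out(0)=∅
  fail(2) 'bc': from fail(1)=0 chase 'c': 0 ⇒ 15;  out={0}∪out(15)={0}
  fail(4) 'ab': from fail(3)=0 chase 'b': 0 ⇒ 1;  out=∅∪out(1)=∅
  fail(8) 'aa': from fail(3)=0 chase 'a': 0 ⇒ 3;  out={2}∪out(3)={2}
  fail(16) 'cc': from fail(15)=0 chase 'c': 0 ⇒ 15;  out=∅∪out(15)=∅
  fail(5) 'abc': from fail(4)=1 chase 'c': 1 ⇒ 2;  out=∅∪out(2)={0}
  fail(9) 'aab': from fail(8)=3 chase 'b': 3 ⇒ 4;  out=∅∪out(4)=∅
  fail(13) 'abb': from fail(4)=1 chase 'b': 1→0 ⇒ 1;  out=∅∪out(1)=∅
  fail(17) 'ccc': from fail(16)=15 chase 'c': 15 ⇒ 16;  out={6}∪out(16)={6}
  fail(6) 'abca': from fail(5)=2 chase 'a': 2→15→0 ⇒ 3;  out={4}∪out(3)={4}
  fail(10) 'aabc': from fail(9)=4 chase 'c': 4 ⇒ 5;  out=∅∪out(5)={0}
  fail(14) 'abba': from fail(13)=1 chase 'a': 1→0 ⇒ 3;  out={5}∪out(3)={5}
  fail(7) 'abcaa': from fail(6)=3 chase 'a': 3 ⇒ 8;  out={1}∪out(8)={1,2}
  fail(11) 'aabcc': from fail(10)=5 chase 'c': 5→2→15 ⇒ 16;  out=∅∪out(16)=∅
  fail(12) 'aabccb': from fail(11)=16 chase 'b': 16→15→0 ⇒ 1;  out={3}∪out(1)={3}

Text stream:
i=0 'a': node 0→3
i=1 'a': node 3→8  emit P2@[0:1]
i=2 'b': node 8→9
i=3 'c': node 9→10  emit P0@[2:3]
i=4 'c': node 10→11
i=5 'b': node 11→12  emit P3@[0:5]
i=6 'b': node 12→1 (fail-walked)
i=7 'a': node 1→3 (fail-walked)
i=8 'b': node 3→4
i=9 'c': node 4→5  emit P0@[8:9]
i=10 'a': node 5→6  emit P4@[7:10]
i=11 'a': node 6→7  emit P1@[7:11],P2@[10:11]
i=12 'c': node 7→15 (fail-walked)
i=13 'b': node 15→1 (fail-walked)
i=14 'c': node 1→2  emit P0@[13:14]
i=15 'c': node 2→16 (fail-walked)
i=16 'c': node 16→17  emit P6@[14:16]
i=17 'a': node 17→3 (fail-walked)
i=18 'b': node 3→4
i=19 'c': node 4→5  emit P0@[18:19]
i=20 'c': node 5→16 (fail-walked)
i=21 'b': node 16→1 (fail-walked)
i=22 'b': node 1→1 (fail-walked)
i=23 'a': node 1→3 (fail-walked)
i=24 'a': node 3→8  emit P2@[23:24]
i=25 'b': node 8→9
i=26 'c': node 9→10  emit P0@[25:26]
i=27 'c': node 10→11
i=28 'b': node 11→12  emit P3@[23:28]
i=29 'c': node 12→2 (fail-walked)  emit P0@[28:29]
i=30 'c': node 2→16 (fail-walked)
i=31 'c': node 16→17  emit P6@[29:31]
i=32 'c': node 17→17 (fail-walked)  emit P6@[30:32]
i=33 'c': node 17→17 (fail-walked)  emit P6@[31:33]
i=34 'a': node 17→3 (fail-walked)
i=35 'b': node 3→4
i=36 'c': node 4→5  emit P0@[35:36]
i=37 'a': node 5→6  emit P4@[34:37]
i=38 'a': node 6→7  emit P1@[34:38],P2@[37:38]
i=39 'b': node 7→9 (fail-walked)
i=40 'c': node 9→10  emit P0@[39:40]
i=41 'c': node 10→11
i=42 'a': node 11→3 (fail-walked)
i=43 'b': node 3→4
i=44 'c': node 4→5  emit P0@[43:44]
i=45 'a': node 5→6  emit P4@[42:45]
i=46 'a': node 6→7  emit P1@[42:46],P2@[45:46]
i=47 'a': node 7→8 (fail-walked)  emit P2@[46:47]
i=48 'a': node 8→8 (fail-walked)  emit P2@[47:48]
i=49 'b': node 8→9
i=50 'c': node 9→10  emit P0@[49:50]
i=51 'a': node 10→6 (fail-walked)  emit P4@[48:51]
i=52 'a': node 6→7  emit P1@[48:52],P2@[51:52]
i=53 'b': node 7→9 (fail-walked)
i=54 'c': node 9→10  emit P0@[53:54]
i=55 'a': node 10→6 (fail-walked)  emit P4@[52:55]
i=56 'a': node 6→7  emit P1@[52:56],P2@[55:56]
i=57 'c': node 7→15 (fail-walked)
i=58 'a': node 15→3 (fail-walked)
i=59 'a': node 3→8  emit P2@[58:59]
i=60 'b': node 8→9
i=61 'c': node 9→10  emit P0@[60:61]
i=62 'a': node 10→6 (fail-walked)  emit P4@[59:62]

Result: [[1,2],[3,0],[5,3],[9,0],[10,4],[11,1],[11,2],[14,0],[16,6],[19,0],[24,2],[26,0],[28,3],[29,0],[31,6],[32,6],[33,6],[36,0],[37,4],[38,1],[38,2],[40,0],[44,0],[45,4],[46,1],[46,2],[47,2],[48,2],[50,0],[51,4],[52,1],[52,2],[54,0],[55,4],[56,1],[56,2],[59,2],[61,0],[62,4]]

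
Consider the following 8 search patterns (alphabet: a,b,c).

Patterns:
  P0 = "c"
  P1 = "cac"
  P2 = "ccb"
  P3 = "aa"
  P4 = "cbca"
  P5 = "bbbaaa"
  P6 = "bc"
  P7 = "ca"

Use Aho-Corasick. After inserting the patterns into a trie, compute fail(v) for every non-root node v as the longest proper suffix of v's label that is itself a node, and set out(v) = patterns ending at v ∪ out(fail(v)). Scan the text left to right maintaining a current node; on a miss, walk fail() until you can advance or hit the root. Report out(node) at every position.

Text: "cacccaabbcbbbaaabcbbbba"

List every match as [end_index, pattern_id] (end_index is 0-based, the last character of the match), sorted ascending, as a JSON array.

Construct AC machine:
Trie nodes:
  0='ε' goto a→6 b→11 c→1
  1='c' goto a→2 b→8 c→4  [P0 ends]
  2='ca' goto c→3  [P7 ends]
  3='cac' goto ·  [P1 ends]
  4='cc' goto b→5
  5='ccb' goto ·  [P2 ends]
  6='a' goto a→7
  7='aa' goto ·  [P3 ends]
  8='cb' goto c→9
  9='cbc' goto a→10
  10='cbca' goto ·  [P4 ends]
  11='b' goto b→12 c→17
  12='bb' goto b→13
  13='bbb' goto a→14
  14='bbba' goto a→15
  15='bbbaa' goto a→16
  16='bbbaaa' goto ·  [P5 ends]
  17='bc' goto ·  [P6 ends]

BFS fail/out derivation:
  fail(1) 'c': from fail(0)=0 chase 'c': 0 ⇒ 0;  out={0}∪out(0)={0}
  fail(6) 'a': from fail(0)=0 chase 'a': 0 ⇒ 0;  out=∅∪out(0)=∅
  fail(11) 'b': from fail(0)=0 chase 'b': 0 ⇒ 0;  out=∅∪out(0)=∅
  fail(2) 'ca': from fail(1)=0 chase 'a': 0 ⇒ 6;  out={7}∪out(6)={7}
  fail(4) 'cc': from fail(1)=0 chase 'c': 0 ⇒ 1;  out=∅∪out(1)={0}
  fail(7) 'aa': from fail(6)=0 chase 'a': 0 ⇒ 6;  out={3}∪out(6)={3}
  fail(8) 'cb': from fail(1)=0 chase 'b': 0 ⇒ 11;  out=∅∪out(11)=∅
  fail(12) 'bb': from fail(11)=0 chase 'b': 0 ⇒ 11;  out=∅∪out(11)=∅
  fail(17) 'bc': from fail(11)=0 chase 'c': 0 ⇒ 1;  out={6}∪out(1)={0,6}
  fail(3) 'cac': from fail(2)=6 chase 'c': 6→0 ⇒ 1;  out={1}∪out(1)={0,1}
  fail(5) 'ccb': from fail(4)=1 chase 'b': 1 ⇒ 8;  out={2}∪out(8)={2}
  fail(9) 'cbc': from fail(8)=11 chase 'c': 11 ⇒ 17;  out=∅∪out(17)={0,6}
  fail(13) 'bbb': from fail(12)=11 chase 'b': 11 ⇒ 12;  out=∅∪out(12)=∅
  fail(10) 'cbca': from fail(9)=17 chase 'a': 17→1 ⇒ 2;  out={4}∪out(2)={4,7}
  fail(14) 'bbba': from fail(13)=12 chase 'a': 12→11→0 ⇒ 6;  out=∅∪out(6)=∅
  fail(15) 'bbbaa': from fail(14)=6 chase 'a': 6 ⇒ 7;  out=∅∪out(7)={3}
  fail(16) 'bbbaaa': from fail(15)=7 chase 'a': 7→6 ⇒ 7;  out={5}∪out(7)={3,5}

Run:
[0] read 'c'  n0⇒n1  ** P0@[0:0]
[1] read 'a'  n1⇒n2  ** P7@[0:1]
[2] read 'c'  n2⇒n3  ** P0@[2:2],P1@[0:2]
[3] read 'c'  n3⇒n4 (fail-walked)  ** P0@[3:3]
[4] read 'c'  n4⇒n4 (fail-walked)  ** P0@[4:4]
[5] read 'a'  n4⇒n2 (fail-walked)  ** P7@[4:5]
[6] read 'a'  n2⇒n7 (fail-walked)  ** P3@[5:6]
[7] read 'b'  n7⇒n11 (fail-walked)
[8] read 'b'  n11⇒n12
[9] read 'c'  n12⇒n17 (fail-walked)  ** P0@[9:9],P6@[8:9]
[10] read 'b'  n17⇒n8 (fail-walked)
[11] read 'b'  n8⇒n12 (fail-walked)
[12] read 'b'  n12⇒n13
[13] read 'a'  n13⇒n14
[14] read 'a'  n14⇒n15  ** P3@[13:14]
[15] read 'a'  n15⇒n16  ** P3@[14:15],P5@[10:15]
[16] read 'b'  n16⇒n11 (fail-walked)
[17] read 'c'  n11⇒n17  ** P0@[17:17],P6@[16:17]
[18] read 'b'  n17⇒n8 (fail-walked)
[19] read 'b'  n8⇒n12 (fail-walked)
[20] read 'b'  n12⇒n13
[21] read 'b'  n13⇒n13 (fail-walked)
[22] read 'a'  n13⇒n14

All matches (sorted): [[0,0],[1,7],[2,0],[2,1],[3,0],[4,0],[5,7],[6,3],[9,0],[9,6],[14,3],[15,3],[15,5],[17,0],[17,6]]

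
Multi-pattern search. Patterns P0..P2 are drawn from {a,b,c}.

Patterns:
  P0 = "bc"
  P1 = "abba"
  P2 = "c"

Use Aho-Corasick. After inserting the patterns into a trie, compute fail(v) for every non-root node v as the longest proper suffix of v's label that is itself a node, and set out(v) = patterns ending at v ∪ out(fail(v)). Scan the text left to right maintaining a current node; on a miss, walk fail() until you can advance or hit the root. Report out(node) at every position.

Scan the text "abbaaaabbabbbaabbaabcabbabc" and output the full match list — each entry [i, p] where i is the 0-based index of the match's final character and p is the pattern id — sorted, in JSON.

Construct AC machine:
Trie nodes:
  0='ε' goto a→3 b→1 c→7
  1='b' goto c→2
  2='bc' goto ·  [P0 ends]
  3='a' goto b→4
  4='ab' goto b→5
  5='abb' goto a→6
  6='abba' goto ·  [P1 ends]
  7='c' goto ·  [P2 ends]

BFS fail/out derivation:
  n1('b'): parent n0 fail=0; on 'b' 0 → fail=0;  out ∅∪∅=∅
  n3('a'): parent n0 fail=0; on 'a' 0 → fail=0;  out ∅∪∅=∅
  n7('c'): parent n0 fail=0; on 'c' 0 → fail=0;  out {2}∪∅={2}
  n2('bc'): parent n1 fail=0; on 'c' 0 → fail=7;  out {0}∪{2}={0,2}
  n4('ab'): parent n3 fail=0; on 'b' 0 → fail=1;  out ∅∪∅=∅
  n5('abb'): parent n4 fail=1; on 'b' 1→0 → fail=1;  out ∅∪∅=∅
  n6('abba'): parent n5 fail=1; on 'a' 1→0 → fail=3;  out {1}∪∅={1}

Run:
[0] read 'a'  n0⇒n3
[1] read 'b'  n3⇒n4
[2] read 'b'  n4⇒n5
[3] read 'a'  n5⇒n6  → match P1@[0:3]
[4] read 'a'  n6⇒n3 (fail-walked)
[5] read 'a'  n3⇒n3 (fail-walked)
[6] read 'a'  n3⇒n3 (fail-walked)
[7] read 'b'  n3⇒n4
[8] read 'b'  n4⇒n5
[9] read 'a'  n5⇒n6  → match P1@[6:9]
[10] read 'b'  n6⇒n4 (fail-walked)
[11] read 'b'  n4⇒n5
[12] read 'b'  n5⇒n1 (fail-walked)
[13] read 'a'  n1⇒n3 (fail-walked)
[14] read 'a'  n3⇒n3 (fail-walked)
[15] read 'b'  n3⇒n4
[16] read 'b'  n4⇒n5
[17] read 'a'  n5⇒n6  → match P1@[14:17]
[18] read 'a'  n6⇒n3 (fail-walked)
[19] read 'b'  n3⇒n4
[20] read 'c'  n4⇒n2 (fail-walked)  → match P0@[19:20],P2@[20:20]
[21] read 'a'  n2⇒n3 (fail-walked)
[22] read 'b'  n3⇒n4
[23] read 'b'  n4⇒n5
[24] read 'a'  n5⇒n6  → match P1@[21:24]
[25] read 'b'  n6⇒n4 (fail-walked)
[26] read 'c'  n4⇒n2 (fail-walked)  → match P0@[25:26],P2@[26:26]

Matches: [[3,1],[9,1],[17,1],[20,0],[20,2],[24,1],[26,0],[26,2]]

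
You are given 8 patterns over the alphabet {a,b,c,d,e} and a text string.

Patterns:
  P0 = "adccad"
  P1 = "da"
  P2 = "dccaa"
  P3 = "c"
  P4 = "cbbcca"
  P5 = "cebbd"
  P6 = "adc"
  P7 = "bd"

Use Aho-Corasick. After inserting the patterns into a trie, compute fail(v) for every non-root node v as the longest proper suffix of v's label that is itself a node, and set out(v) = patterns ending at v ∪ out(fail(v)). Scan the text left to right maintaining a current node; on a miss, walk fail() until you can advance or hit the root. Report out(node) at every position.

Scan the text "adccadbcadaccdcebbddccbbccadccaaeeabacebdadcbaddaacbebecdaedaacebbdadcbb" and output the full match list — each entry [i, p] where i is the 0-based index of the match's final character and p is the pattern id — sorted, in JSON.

Build:
Trie nodes:
  0='ε' goto a→1 b→23 c→13 d→7
  1='a' goto d→2
  2='ad' goto c→3
  3='adc' goto c→4  [P6 ends]
  4='adcc' goto a→5
  5='adcca' goto d→6
  6='adccad' goto ·  [P0 ends]
  7='d' goto a→8 c→9
  8='da' goto ·  [P1 ends]
  9='dc' goto c→10
  10='dcc' goto a→11
  11='dcca' goto a→12
  12='dccaa' goto ·  [P2 ends]
  13='c' goto b→14 e→19  [P3 ends]
  14='cb' goto b→15
  15='cbb' goto c→16
  16='cbbc' goto c→17
  17='cbbcc' goto a→18
  18='cbbcca' goto ·  [P4 ends]
  19='ce' goto b→20
  20='ceb' goto b→21
  21='cebb' goto d→22
  22='cebbd' goto ·  [P5 ends]
  23='b' goto d→24
  24='bd' goto ·  [P7 ends]

BFS fail/out derivation:
  n1('a'): parent n0 fail=0; on 'a' 0 → fail=0;  out ∅∪∅=∅
  n7('d'): parent n0 fail=0; on 'd' 0 → fail=0;  out ∅∪∅=∅
  n13('c'): parent n0 fail=0; on 'c' 0 → fail=0;  out {3}∪∅={3}
  n23('b'): parent n0 fail=0; on 'b' 0 → fail=0;  out ∅∪∅=∅
  n2('ad'): parent n1 fail=0; on 'd' 0 → fail=7;  out ∅∪∅=∅
  n8('da'): parent n7 fail=0; on 'a' 0 → fail=1;  out {1}∪∅={1}
  n9('dc'): parent n7 fail=0; on 'c' 0 → fail=13;  out ∅∪{3}={3}
  n14('cb'): parent n13 fail=0; on 'b' 0 → fail=23;  out ∅∪∅=∅
  n19('ce'): parent n13 fail=0; on 'e' 0 → fail=0;  out ∅∪∅=∅
  n24('bd'): parent n23 fail=0; on 'd' 0 → fail=7;  out {7}∪∅={7}
  n3('adc'): parent n2 fail=7; on 'c' 7 → fail=9;  out {6}∪{3}={3,6}
  n10('dcc'): parent n9 fail=13; on 'c' 13→0 → fail=13;  out ∅∪{3}={3}
  n15('cbb'): parent n14 fail=23; on 'b' 23→0 → fail=23;  out ∅∪∅=∅
  n20('ceb'): parent n19 fail=0; on 'b' 0 → fail=23;  out ∅∪∅=∅
  n4('adcc'): parent n3 fail=9; on 'c' 9 → fail=10;  out ∅∪{3}={3}
  n11('dcca'): parent n10 fail=13; on 'a' 13→0 → fail=1;  out ∅∪∅=∅
  n16('cbbc'): parent n15 fail=23; on 'c' 23→0 → fail=13;  out ∅∪{3}={3}
  n21('cebb'): parent n20 fail=23; on 'b' 23→0 → fail=23;  out ∅∪∅=∅
  n5('adcca'): parent n4 fail=10; on 'a' 10 → fail=11;  out ∅∪∅=∅
  n12('dccaa'): parent n11 fail=1; on 'a' 1→0 → fail=1;  out {2}∪∅={2}
  n17('cbbcc'): parent n16 fail=13; on 'c' 13→0 → fail=13;  out ∅∪{3}={3}
  n22('cebbd'): parent n21 fail=23; on 'd' 23 → fail=24;  out {5}∪{7}={5,7}
  n6('adccad'): parent n5 fail=11; on 'd' 11→1 → fail=2;  out {0}∪∅={0}
  n18('cbbcca'): parent n17 fail=13; on 'a' 13→0 → fail=1;  out {4}∪∅={4}

Run:
i=0 'a': node 0→1
i=1 'd': node 1→2
i=2 'c': node 2→3  emit P3@[2:2],P6@[0:2]
i=3 'c': node 3→4  emit P3@[3:3]
i=4 'a': node 4→5
i=5 'd': node 5→6  emit P0@[0:5]
i=6 'b': node 6→23 (via fail)
i=7 'c': node 23→13 (via fail)  emit P3@[7:7]
i=8 'a': node 13→1 (via fail)
i=9 'd': node 1→2
i=10 'a': node 2→8 (via fail)  emit P1@[9:10]
i=11 'c': node 8→13 (via fail)  emit P3@[11:11]
i=12 'c': node 13→13 (via fail)  emit P3@[12:12]
i=13 'd': node 13→7 (via fail)
i=14 'c': node 7→9  emit P3@[14:14]
i=15 'e': node 9→19 (via fail)
i=16 'b': node 19→20
i=17 'b': node 20→21
i=18 'd': node 21→22  emit P5@[14:18],P7@[17:18]
i=19 'd': node 22→7 (via fail)
i=20 'c': node 7→9  emit P3@[20:20]
i=21 'c': node 9→10  emit P3@[21:21]
i=22 'b': node 10→14 (via fail)
i=23 'b': node 14→15
i=24 'c': node 15→16  emit P3@[24:24]
i=25 'c': node 16→17  emit P3@[25:25]
i=26 'a': node 17→18  emit P4@[21:26]
i=27 'd': node 18→2 (via fail)
i=28 'c': node 2→3  emit P3@[28:28],P6@[26:28]
i=29 'c': node 3→4  emit P3@[29:29]
i=30 'a': node 4→5
i=31 'a': node 5→12 (via fail)  emit P2@[27:31]
i=32 'e': node 12→0 (via fail)
i=33 'e': node 0→0
i=34 'a': node 0→1
i=35 'b': node 1→23 (via fail)
i=36 'a': node 23→1 (via fail)
i=37 'c': node 1→13 (via fail)  emit P3@[37:37]
i=38 'e': node 13→19
i=39 'b': node 19→20
i=40 'd': node 20→24 (via fail)  emit P7@[39:40]
i=41 'a': node 24→8 (via fail)  emit P1@[40:41]
i=42 'd': node 8→2 (via fail)
i=43 'c': node 2→3  emit P3@[43:43],P6@[41:43]
i=44 'b': node 3→14 (via fail)
i=45 'a': node 14→1 (via fail)
i=46 'd': node 1→2
i=47 'd': node 2→7 (via fail)
i=48 'a': node 7→8  emit P1@[47:48]
i=49 'a': node 8→1 (via fail)
i=50 'c': node 1→13 (via fail)  emit P3@[50:50]
i=51 'b': node 13→14
i=52 'e': node 14→0 (via fail)
i=53 'b': node 0→23
i=54 'e': node 23→0 (via fail)
i=55 'c': node 0→13  emit P3@[55:55]
i=56 'd': node 13→7 (via fail)
i=57 'a': node 7→8  emit P1@[56:57]
i=58 'e': node 8→0 (via fail)
i=59 'd': node 0→7
i=60 'a': node 7→8  emit P1@[59:60]
i=61 'a': node 8→1 (via fail)
i=62 'c': node 1→13 (via fail)  emit P3@[62:62]
i=63 'e': node 13→19
i=64 'b': node 19→20
i=65 'b': node 20→21
i=66 'd': node 21→22  emit P5@[62:66],P7@[65:66]
i=67 'a': node 22→8 (via fail)  emit P1@[66:67]
i=68 'd': node 8→2 (via fail)
i=69 'c': node 2→3  emit P3@[69:69],P6@[67:69]
i=70 'b': node 3→14 (via fail)
i=71 'b': node 14→15

Matches: [[2,3],[2,6],[3,3],[5,0],[7,3],[10,1],[11,3],[12,3],[14,3],[18,5],[18,7],[20,3],[21,3],[24,3],[25,3],[26,4],[28,3],[28,6],[29,3],[31,2],[37,3],[40,7],[41,1],[43,3],[43,6],[48,1],[50,3],[55,3],[57,1],[60,1],[62,3],[66,5],[66,7],[67,1],[69,3],[69,6]]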